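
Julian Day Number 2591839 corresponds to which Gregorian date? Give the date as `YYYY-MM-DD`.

JDN 2451545 is 1 Jan 2000; 2591839 is +140294 days from there.

2384-02-11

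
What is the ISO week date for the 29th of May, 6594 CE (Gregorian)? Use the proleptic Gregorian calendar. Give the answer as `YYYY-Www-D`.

6594-W22-4

The weekday is Thursday (ISO weekday 4).
That Thursday belongs to ISO week 22 of ISO year 6594.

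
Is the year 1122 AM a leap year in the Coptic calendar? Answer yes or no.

no

1122 mod 4 = 2; in the Coptic calendar a year is leap when year mod 4 = 3, so it is a common year.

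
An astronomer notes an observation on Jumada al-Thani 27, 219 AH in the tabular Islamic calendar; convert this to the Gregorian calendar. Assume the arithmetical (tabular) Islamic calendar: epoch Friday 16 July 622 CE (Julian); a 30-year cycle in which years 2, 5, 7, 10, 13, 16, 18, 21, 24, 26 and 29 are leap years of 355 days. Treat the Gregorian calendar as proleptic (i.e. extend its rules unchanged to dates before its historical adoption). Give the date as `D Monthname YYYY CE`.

Both dates share Julian Day Number 2025866; in the Gregorian calendar that is 13 July 834 CE.

13 July 834 CE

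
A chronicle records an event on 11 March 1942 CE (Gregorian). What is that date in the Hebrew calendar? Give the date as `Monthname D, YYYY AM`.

Both dates share Julian Day Number 2430430; in the Hebrew calendar that is 22 Adar 5702 AM.

Adar 22, 5702 AM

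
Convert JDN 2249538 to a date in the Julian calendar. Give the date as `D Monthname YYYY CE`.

25 November 1446 CE

The proleptic Gregorian equivalent of JDN 2249538 is 4 December 1446.
In the Julian calendar that day is 25 November 1446 CE.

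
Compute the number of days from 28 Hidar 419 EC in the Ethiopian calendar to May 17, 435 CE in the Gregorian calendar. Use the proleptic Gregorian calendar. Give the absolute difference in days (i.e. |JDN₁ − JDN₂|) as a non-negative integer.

JDN of the first date = 1876982.
JDN of the second date = 1880077.
|1880077 − 1876982| = 3095.

3095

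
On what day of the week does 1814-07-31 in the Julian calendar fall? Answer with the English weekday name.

Friday

This is JDN 2383833 (12 August 1814 Gregorian).
JDN 2383833 mod 7 = 4, and JDN 0 was a Monday, so this is a Friday.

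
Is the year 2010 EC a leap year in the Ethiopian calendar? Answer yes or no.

2010 mod 4 = 2; in the Ethiopian calendar a year is leap when year mod 4 = 3, so it is a common year.

no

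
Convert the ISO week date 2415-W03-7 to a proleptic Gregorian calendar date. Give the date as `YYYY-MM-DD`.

ISO week 1 of 2415 is the week containing the first Thursday of 2415.
Week 3, day 7 (Sunday) lands on 2415-01-18.

2415-01-18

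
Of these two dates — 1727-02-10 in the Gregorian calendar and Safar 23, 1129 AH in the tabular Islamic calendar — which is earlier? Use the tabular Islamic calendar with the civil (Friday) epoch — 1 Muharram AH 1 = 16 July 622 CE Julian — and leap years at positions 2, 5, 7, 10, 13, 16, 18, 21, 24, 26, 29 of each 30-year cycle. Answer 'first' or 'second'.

second

The two dates have Julian Day Numbers 2351874 and 2348218 respectively.
Since 2348218 < 2351874, the second date comes first.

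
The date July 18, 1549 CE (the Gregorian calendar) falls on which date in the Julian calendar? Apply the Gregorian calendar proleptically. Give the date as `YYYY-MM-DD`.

The Julian–Gregorian offset here is 10 days (Julian trailing).
18 July 1549 Gregorian − 10 days → 8 July 1549 Julian.

1549-07-08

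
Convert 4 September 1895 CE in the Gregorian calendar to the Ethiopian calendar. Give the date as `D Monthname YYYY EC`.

Julian Day Number of the source date = 2413441.
Converting JDN 2413441 to the Ethiopian calendar gives 30 Nehase 1887 EC.

30 Nehase 1887 EC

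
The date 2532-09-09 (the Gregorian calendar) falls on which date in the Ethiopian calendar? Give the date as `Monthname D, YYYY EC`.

Julian Day Number of the source date = 2646106.
Converting JDN 2646106 to the Ethiopian calendar gives 30 Nehase 2524 EC.

Nehase 30, 2524 EC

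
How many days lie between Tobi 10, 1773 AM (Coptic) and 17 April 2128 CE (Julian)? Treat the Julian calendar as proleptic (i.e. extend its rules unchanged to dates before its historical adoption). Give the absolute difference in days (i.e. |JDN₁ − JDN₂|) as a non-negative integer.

26035

First date → JDN 2472382; second date → JDN 2498417.
The interval is |2472382 − 2498417| = 26035 days.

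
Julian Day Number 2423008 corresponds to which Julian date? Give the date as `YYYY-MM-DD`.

1921-11-01

The Gregorian equivalent of JDN 2423008 is 14 November 1921.
In the Julian calendar that day is 1921-11-01.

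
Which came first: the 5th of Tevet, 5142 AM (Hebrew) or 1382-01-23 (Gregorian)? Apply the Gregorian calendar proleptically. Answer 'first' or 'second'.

first

Converting both to JDN: 2225824 vs 2225848; the smaller is the first.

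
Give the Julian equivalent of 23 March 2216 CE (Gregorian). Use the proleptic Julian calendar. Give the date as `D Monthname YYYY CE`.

8 March 2216 CE

At this point the Julian calendar is 15 days behind the Gregorian.
23 March 2216 Gregorian − 15 days → 8 March 2216 Julian.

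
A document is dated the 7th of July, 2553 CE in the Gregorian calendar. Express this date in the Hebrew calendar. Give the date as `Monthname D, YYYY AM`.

Julian Day Number of the source date = 2653712.
Converting JDN 2653712 to the Hebrew calendar gives 24 Tammuz 6313 AM.

Tammuz 24, 6313 AM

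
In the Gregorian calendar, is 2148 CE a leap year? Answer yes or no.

2148 is divisible by 4 and not by 100, so it is a leap year.

yes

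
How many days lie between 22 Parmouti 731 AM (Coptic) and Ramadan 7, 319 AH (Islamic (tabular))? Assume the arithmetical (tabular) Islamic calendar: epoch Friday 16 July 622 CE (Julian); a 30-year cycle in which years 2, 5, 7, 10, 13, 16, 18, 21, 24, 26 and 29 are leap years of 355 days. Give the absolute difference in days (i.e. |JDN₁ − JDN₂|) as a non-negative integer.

30522

First date → JDN 2091893; second date → JDN 2061371.
The interval is |2091893 − 2061371| = 30522 days.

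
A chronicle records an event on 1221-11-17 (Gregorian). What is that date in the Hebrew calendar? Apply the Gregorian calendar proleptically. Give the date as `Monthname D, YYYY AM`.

Both dates share Julian Day Number 2167342; in the Hebrew calendar that is 24 Cheshvan 4982 AM.

Cheshvan 24, 4982 AM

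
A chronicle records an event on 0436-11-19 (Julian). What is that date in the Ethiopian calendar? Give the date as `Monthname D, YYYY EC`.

Julian Day Number of the source date = 1880630.
Converting JDN 1880630 to the Ethiopian calendar gives 23 Hidar 429 EC.

Hidar 23, 429 EC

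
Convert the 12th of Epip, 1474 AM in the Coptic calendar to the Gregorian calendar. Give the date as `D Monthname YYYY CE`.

Julian Day Number of the source date = 2363354.
Converting JDN 2363354 to the Gregorian calendar gives 17 July 1758 CE.

17 July 1758 CE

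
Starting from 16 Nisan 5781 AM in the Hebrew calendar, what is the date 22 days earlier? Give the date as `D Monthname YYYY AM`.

23 Adar 5781 AM

The starting date is JDN 2459303; 2459303 − 22 = 2459281.
JDN 2459281 corresponds to 23 Adar 5781 AM.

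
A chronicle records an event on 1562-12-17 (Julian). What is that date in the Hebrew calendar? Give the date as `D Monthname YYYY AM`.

21 Tevet 5323 AM

The source date corresponds to 27 December 1562 in the proleptic Gregorian calendar (JDN 2291929).
That day falls on 21 Tevet 5323 AM in the Hebrew calendar.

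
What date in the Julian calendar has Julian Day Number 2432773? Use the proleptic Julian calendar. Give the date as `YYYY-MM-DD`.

1948-07-27

The Gregorian equivalent of JDN 2432773 is 9 August 1948.
In the Julian calendar that day is 1948-07-27.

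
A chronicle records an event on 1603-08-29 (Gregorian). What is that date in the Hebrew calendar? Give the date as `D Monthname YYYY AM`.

22 Elul 5363 AM

Both dates share Julian Day Number 2306784; in the Hebrew calendar that is 22 Elul 5363 AM.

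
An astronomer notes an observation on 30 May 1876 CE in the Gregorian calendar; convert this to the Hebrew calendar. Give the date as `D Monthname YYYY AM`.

7 Sivan 5636 AM

Julian Day Number of the source date = 2406405.
Converting JDN 2406405 to the Hebrew calendar gives 7 Sivan 5636 AM.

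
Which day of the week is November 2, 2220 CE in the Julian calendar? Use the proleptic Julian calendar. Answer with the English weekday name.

Friday

This is JDN 2532219 (17 November 2220 Gregorian).
2532219 ≡ 4 (mod 7); counting from Monday = 0 gives Friday.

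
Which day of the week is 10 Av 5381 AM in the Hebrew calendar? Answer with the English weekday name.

Wednesday

This is JDN 2313327 (28 July 1621 Gregorian).
2313327 ≡ 2 (mod 7); counting from Monday = 0 gives Wednesday.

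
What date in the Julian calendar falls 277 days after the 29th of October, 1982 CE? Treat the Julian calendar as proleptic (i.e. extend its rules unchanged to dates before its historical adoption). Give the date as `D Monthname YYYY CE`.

The starting date is JDN 2445285; 2445285 + 277 = 2445562.
JDN 2445562 corresponds to 2 August 1983 CE.

2 August 1983 CE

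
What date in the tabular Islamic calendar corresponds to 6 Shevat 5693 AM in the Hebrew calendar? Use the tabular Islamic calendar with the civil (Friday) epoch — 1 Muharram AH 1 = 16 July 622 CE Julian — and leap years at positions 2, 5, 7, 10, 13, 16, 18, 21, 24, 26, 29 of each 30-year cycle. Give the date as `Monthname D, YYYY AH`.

The source date corresponds to 2 February 1933 in the Gregorian calendar (JDN 2427106).
That day falls on 6 Shawwal 1351 AH in the tabular Islamic calendar.

Shawwal 6, 1351 AH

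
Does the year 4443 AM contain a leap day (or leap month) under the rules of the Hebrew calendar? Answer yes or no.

no

Hebrew year 4443 is year 16 of its 19-year Metonic cycle; leap years are at positions 3, 6, 8, 11, 14, 17, 19, so it is a common year (12 months).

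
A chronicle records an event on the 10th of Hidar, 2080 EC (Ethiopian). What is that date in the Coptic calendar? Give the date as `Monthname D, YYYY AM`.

Julian Day Number of the source date = 2483645.
Converting JDN 2483645 to the Coptic calendar gives 10 Hathor 1804 AM.

Hathor 10, 1804 AM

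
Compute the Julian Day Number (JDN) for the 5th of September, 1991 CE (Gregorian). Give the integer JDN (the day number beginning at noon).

2448505

JDN 2299161 is 15 October 1582 CE (Gregorian); the target day is +149344 days from there, so JDN = 2448505.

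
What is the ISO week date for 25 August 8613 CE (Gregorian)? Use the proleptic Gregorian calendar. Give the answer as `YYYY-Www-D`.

8613-W34-3

The weekday is Wednesday (ISO weekday 3).
That Wednesday belongs to ISO week 34 of ISO year 8613.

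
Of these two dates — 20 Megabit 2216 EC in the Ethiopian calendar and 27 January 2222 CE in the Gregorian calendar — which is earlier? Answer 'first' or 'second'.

Converting both to JDN: 2533449 vs 2532655; the smaller is the second.

second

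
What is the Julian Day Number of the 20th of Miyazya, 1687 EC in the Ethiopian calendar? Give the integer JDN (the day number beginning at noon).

Equivalently 25 April 1695 (Gregorian).
JDN 2299161 is 15 October 1582 CE (Gregorian); the target day is +41100 days from there, so JDN = 2340261.

2340261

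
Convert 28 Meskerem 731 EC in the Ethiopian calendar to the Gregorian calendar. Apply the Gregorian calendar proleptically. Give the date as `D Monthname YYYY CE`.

29 September 738 CE

Both dates share Julian Day Number 1990880; in the Gregorian calendar that is 29 September 738 CE.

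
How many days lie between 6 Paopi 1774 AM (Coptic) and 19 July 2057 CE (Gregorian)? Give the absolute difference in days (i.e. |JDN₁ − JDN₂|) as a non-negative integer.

89

JDN of the first date = 2472653.
JDN of the second date = 2472564.
|2472564 − 2472653| = 89.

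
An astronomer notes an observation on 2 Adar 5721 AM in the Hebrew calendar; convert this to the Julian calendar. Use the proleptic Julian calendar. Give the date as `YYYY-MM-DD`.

Both dates share Julian Day Number 2437349; in the Julian calendar that is 5 February 1961 CE.

1961-02-05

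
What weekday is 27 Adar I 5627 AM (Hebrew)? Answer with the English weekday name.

In the Gregorian calendar this is 4 March 1867 (JDN 2403030).
2403030 ≡ 0 (mod 7); counting from Monday = 0 gives Monday.

Monday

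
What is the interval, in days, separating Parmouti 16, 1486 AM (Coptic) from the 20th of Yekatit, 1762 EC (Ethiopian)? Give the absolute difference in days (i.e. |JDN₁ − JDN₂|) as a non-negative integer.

JDN of the first date = 2367651.
JDN of the second date = 2367595.
|2367595 − 2367651| = 56.

56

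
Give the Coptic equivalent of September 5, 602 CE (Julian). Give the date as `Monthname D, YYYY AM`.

Both dates share Julian Day Number 1941186; in the Coptic calendar that is 8 Thout 319 AM.

Thout 8, 319 AM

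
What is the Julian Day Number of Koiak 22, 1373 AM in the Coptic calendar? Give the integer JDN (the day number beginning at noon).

2326264

Equivalently 28 December 1656 (Gregorian).
JDN 2299161 is 15 October 1582 CE (Gregorian); the target day is +27103 days from there, so JDN = 2326264.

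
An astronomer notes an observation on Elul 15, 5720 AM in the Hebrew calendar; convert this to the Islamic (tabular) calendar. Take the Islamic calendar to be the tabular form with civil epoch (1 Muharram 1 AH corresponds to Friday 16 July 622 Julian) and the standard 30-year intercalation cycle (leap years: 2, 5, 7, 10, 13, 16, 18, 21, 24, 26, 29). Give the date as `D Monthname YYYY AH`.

The source date corresponds to 7 September 1960 in the Gregorian calendar (JDN 2437185).
That day falls on 15 Rabi' al-Awwal 1380 AH in the tabular Islamic calendar.

15 Rabi' al-Awwal 1380 AH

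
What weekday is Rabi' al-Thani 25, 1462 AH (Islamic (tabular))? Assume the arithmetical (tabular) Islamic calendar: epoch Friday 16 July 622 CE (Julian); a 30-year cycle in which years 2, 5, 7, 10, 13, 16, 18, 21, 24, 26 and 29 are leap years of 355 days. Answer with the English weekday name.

Tuesday

Equivalently 8 May 2040 Gregorian, JDN 2466283.
JDN 2466283 mod 7 = 1, and JDN 0 was a Monday, so this is a Tuesday.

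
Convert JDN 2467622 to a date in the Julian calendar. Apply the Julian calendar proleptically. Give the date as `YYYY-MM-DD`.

2043-12-25

The Gregorian equivalent of JDN 2467622 is 7 January 2044.
In the Julian calendar that day is 2043-12-25.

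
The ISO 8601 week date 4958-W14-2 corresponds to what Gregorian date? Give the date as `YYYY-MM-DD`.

4958-04-04

ISO week 1 of 4958 is the week containing the first Thursday of 4958.
Week 14, day 2 (Tuesday) lands on 4958-04-04.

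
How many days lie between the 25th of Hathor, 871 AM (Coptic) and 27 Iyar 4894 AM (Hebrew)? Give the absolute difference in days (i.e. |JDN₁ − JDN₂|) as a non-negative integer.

JDN of the first date = 2142881.
JDN of the second date = 2135393.
|2135393 − 2142881| = 7488.

7488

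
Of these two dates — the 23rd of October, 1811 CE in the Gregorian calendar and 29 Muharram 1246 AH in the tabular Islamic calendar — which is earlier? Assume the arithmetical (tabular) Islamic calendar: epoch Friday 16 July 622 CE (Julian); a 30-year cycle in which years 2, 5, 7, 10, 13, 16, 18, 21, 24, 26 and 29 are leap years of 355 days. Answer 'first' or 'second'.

The two dates have Julian Day Numbers 2382809 and 2389654 respectively.
Since 2382809 < 2389654, the first date comes first.

first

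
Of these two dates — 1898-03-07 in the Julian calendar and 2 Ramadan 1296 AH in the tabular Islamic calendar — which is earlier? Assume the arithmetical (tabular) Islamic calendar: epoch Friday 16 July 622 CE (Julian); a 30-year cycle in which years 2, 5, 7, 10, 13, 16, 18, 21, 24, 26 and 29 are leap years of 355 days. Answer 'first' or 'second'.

second

Converting both to JDN: 2414368 vs 2407582; the smaller is the second.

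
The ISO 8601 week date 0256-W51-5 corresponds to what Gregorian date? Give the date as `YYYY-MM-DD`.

0256-12-19

ISO week 1 of 256 is the week containing the first Thursday of 256.
Week 51, day 5 (Friday) lands on 0256-12-19.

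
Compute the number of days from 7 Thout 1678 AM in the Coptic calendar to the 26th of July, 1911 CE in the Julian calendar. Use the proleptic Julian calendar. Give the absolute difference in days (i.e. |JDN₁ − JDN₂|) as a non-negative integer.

18303

First date → JDN 2437560; second date → JDN 2419257.
The interval is |2437560 − 2419257| = 18303 days.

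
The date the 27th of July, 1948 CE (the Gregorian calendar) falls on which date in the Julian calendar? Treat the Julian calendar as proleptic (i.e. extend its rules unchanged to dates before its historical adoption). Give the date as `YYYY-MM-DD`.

For dates in this range the Gregorian date is 13 days ahead of the Julian.
27 July 1948 Gregorian − 13 days → 14 July 1948 Julian.

1948-07-14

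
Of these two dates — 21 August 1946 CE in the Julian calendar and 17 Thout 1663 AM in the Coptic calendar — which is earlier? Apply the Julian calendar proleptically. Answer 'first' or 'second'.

first

The two dates have Julian Day Numbers 2432067 and 2432091 respectively.
Since 2432067 < 2432091, the first date comes first.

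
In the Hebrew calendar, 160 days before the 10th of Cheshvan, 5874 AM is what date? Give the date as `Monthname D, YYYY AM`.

Counting 160 days back from JDN 2493110 reaches JDN 2492950, which is Iyar 27, 5873 AM.

Iyar 27, 5873 AM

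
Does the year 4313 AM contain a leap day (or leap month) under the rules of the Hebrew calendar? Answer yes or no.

yes

Hebrew year 4313 is year 19 of its 19-year Metonic cycle; leap years are at positions 3, 6, 8, 11, 14, 17, 19, so it is a leap year (13 months).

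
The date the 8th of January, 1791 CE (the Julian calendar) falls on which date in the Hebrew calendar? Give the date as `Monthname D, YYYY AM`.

Shevat 14, 5551 AM

Both dates share Julian Day Number 2375228; in the Hebrew calendar that is 14 Shevat 5551 AM.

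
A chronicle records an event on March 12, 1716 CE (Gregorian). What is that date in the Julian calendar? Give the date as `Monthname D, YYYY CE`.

For dates in this range the Gregorian date is 11 days ahead of the Julian.
12 March 1716 Gregorian − 11 days → 1 March 1716 Julian.

March 1, 1716 CE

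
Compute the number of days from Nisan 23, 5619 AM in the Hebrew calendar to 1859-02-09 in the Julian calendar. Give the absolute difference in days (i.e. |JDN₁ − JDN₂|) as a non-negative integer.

First date → JDN 2400162; second date → JDN 2400097.
The interval is |2400162 − 2400097| = 65 days.

65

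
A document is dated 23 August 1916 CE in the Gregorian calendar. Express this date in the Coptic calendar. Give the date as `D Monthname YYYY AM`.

17 Mesori 1632 AM

Both dates share Julian Day Number 2421099; in the Coptic calendar that is 17 Mesori 1632 AM.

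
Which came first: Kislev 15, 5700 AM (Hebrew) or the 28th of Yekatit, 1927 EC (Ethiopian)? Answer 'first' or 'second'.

First date → JDN 2429595; second date → JDN 2427869.
JDN 2427869 < JDN 2429595, so the second date is earlier.

second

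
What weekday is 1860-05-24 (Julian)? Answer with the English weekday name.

Tuesday

This is JDN 2400567 (5 June 1860 Gregorian).
2400567 ≡ 1 (mod 7); counting from Monday = 0 gives Tuesday.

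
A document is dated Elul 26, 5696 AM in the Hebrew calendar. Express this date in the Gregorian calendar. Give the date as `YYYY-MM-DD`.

1936-09-13

Both dates share Julian Day Number 2428425; in the Gregorian calendar that is 13 September 1936 CE.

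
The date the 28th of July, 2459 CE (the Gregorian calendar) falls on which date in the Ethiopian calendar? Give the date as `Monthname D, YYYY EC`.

Both dates share Julian Day Number 2619400; in the Ethiopian calendar that is 18 Hamle 2451 EC.

Hamle 18, 2451 EC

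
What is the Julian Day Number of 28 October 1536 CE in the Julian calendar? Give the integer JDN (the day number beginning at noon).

2282383

In the proleptic Gregorian calendar the same day is 7 November 1536.
JDN 2299161 is 15 October 1582 CE (Gregorian); the target day is −16778 days from there, so JDN = 2282383.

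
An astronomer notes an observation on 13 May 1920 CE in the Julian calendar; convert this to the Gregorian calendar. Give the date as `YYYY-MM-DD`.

1920-05-26

At this point the Julian calendar is 13 days behind the Gregorian.
13 May 1920 Julian + 13 days → 26 May 1920 Gregorian.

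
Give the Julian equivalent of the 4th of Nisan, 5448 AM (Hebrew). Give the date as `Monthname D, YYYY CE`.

Both dates share Julian Day Number 2337684; in the Julian calendar that is 25 March 1688 CE.

March 25, 1688 CE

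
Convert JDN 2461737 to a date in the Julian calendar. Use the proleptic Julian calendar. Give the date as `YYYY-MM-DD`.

2027-11-14

JDN 2461737 is 27 November 2027 in the Gregorian calendar.
In the Julian calendar that day is 2027-11-14.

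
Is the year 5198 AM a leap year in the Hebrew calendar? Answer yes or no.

yes

Hebrew year 5198 is year 11 of its 19-year Metonic cycle; leap years are at positions 3, 6, 8, 11, 14, 17, 19, so it is a leap year (13 months).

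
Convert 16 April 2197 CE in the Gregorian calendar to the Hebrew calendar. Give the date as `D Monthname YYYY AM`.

29 Nisan 5957 AM

Julian Day Number of the source date = 2523604.
Converting JDN 2523604 to the Hebrew calendar gives 29 Nisan 5957 AM.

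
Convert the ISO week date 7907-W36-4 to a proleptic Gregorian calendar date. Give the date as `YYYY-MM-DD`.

7907-09-05

ISO week 1 of 7907 is the week containing the first Thursday of 7907.
Week 36, day 4 (Thursday) lands on 7907-09-05.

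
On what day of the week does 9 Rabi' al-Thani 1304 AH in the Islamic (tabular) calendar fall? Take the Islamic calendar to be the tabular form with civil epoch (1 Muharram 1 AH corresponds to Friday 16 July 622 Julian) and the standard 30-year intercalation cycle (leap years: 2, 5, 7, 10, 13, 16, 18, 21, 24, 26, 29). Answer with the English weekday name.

In the Gregorian calendar this is 5 January 1887 (JDN 2410277).
JDN 2410277 mod 7 = 2, and JDN 0 was a Monday, so this is a Wednesday.

Wednesday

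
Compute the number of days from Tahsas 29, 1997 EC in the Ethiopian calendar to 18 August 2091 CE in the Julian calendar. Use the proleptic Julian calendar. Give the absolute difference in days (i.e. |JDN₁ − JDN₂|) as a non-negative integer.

31647

First date → JDN 2453378; second date → JDN 2485025.
The interval is |2453378 − 2485025| = 31647 days.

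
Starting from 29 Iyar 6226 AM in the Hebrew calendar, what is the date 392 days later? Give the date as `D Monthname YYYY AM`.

The starting date is JDN 2621883; 2621883 + 392 = 2622275.
JDN 2622275 corresponds to 9 Sivan 6227 AM.

9 Sivan 6227 AM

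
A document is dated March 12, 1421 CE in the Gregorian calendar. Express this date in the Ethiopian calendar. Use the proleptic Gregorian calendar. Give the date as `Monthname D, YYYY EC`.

Both dates share Julian Day Number 2240140; in the Ethiopian calendar that is 7 Megabit 1413 EC.

Megabit 7, 1413 EC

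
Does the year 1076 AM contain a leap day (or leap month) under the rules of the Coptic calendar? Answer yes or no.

1076 mod 4 = 0; in the Coptic calendar a year is leap when year mod 4 = 3, so it is a common year.

no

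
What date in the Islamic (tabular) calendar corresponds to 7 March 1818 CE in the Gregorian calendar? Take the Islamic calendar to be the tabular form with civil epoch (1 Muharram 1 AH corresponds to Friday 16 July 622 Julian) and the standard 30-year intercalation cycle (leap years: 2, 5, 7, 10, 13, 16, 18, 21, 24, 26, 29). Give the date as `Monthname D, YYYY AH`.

Julian Day Number of the source date = 2385136.
Converting JDN 2385136 to the tabular Islamic calendar gives 28 Rabi' al-Thani 1233 AH.

Rabi' al-Thani 28, 1233 AH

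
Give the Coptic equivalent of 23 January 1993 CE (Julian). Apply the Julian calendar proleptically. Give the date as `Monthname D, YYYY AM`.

The source date corresponds to 5 February 1993 in the Gregorian calendar (JDN 2449024).
That day falls on 28 Tobi 1709 AM in the Coptic calendar.

Tobi 28, 1709 AM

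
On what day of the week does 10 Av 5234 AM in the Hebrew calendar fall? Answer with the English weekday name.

Equivalently 2 August 1474 Gregorian, JDN 2259641.
2259641 ≡ 6 (mod 7); counting from Monday = 0 gives Sunday.

Sunday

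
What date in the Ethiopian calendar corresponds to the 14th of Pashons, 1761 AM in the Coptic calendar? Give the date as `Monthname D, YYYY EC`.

Ginbot 14, 2037 EC

Both dates share Julian Day Number 2468123; in the Ethiopian calendar that is 14 Ginbot 2037 EC.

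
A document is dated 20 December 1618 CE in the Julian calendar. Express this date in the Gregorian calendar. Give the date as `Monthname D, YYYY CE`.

December 30, 1618 CE

The Julian–Gregorian offset here is 10 days (Julian trailing).
20 December 1618 Julian + 10 days → 30 December 1618 Gregorian.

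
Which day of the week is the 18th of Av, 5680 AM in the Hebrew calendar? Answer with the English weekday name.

Equivalently 2 August 1920 Gregorian, JDN 2422539.
2422539 ≡ 0 (mod 7); counting from Monday = 0 gives Monday.

Monday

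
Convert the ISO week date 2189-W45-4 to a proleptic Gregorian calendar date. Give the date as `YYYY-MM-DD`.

ISO week 1 of 2189 is the week containing the first Thursday of 2189.
Week 45, day 4 (Thursday) lands on 2189-11-05.

2189-11-05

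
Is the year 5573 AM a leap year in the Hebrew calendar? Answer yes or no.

yes

Hebrew year 5573 is year 6 of its 19-year Metonic cycle; leap years are at positions 3, 6, 8, 11, 14, 17, 19, so it is a leap year (13 months).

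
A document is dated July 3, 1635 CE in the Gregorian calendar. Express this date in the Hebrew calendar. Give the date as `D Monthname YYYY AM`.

Both dates share Julian Day Number 2318415; in the Hebrew calendar that is 17 Tammuz 5395 AM.

17 Tammuz 5395 AM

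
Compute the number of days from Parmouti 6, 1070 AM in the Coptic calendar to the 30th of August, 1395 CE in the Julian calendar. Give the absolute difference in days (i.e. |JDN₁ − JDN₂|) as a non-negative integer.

First date → JDN 2215697; second date → JDN 2230823.
The interval is |2215697 − 2230823| = 15126 days.

15126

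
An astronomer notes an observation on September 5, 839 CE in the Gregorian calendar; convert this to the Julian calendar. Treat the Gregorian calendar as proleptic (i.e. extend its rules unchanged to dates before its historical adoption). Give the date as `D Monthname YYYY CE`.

1 September 839 CE

The Julian–Gregorian offset here is 4 days (Julian trailing).
5 September 839 Gregorian − 4 days → 1 September 839 Julian.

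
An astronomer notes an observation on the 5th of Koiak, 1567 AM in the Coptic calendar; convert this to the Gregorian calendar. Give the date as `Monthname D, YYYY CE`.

December 13, 1850 CE

Julian Day Number of the source date = 2397105.
Converting JDN 2397105 to the Gregorian calendar gives 13 December 1850 CE.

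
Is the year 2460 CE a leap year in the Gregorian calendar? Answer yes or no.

2460 is divisible by 4 and not by 100, so it is a leap year.

yes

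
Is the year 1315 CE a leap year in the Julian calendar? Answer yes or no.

no

1315 mod 4 = 3, so it is a common year in the Julian calendar.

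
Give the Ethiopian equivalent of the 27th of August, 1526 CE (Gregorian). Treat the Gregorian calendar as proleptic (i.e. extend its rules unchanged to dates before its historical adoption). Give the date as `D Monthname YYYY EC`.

24 Nehase 1518 EC

Julian Day Number of the source date = 2278658.
Converting JDN 2278658 to the Ethiopian calendar gives 24 Nehase 1518 EC.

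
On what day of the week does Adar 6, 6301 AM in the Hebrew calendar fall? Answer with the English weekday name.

Monday

In the Gregorian calendar this is 6 March 2541 (JDN 2649206).
JDN 2649206 mod 7 = 0, and JDN 0 was a Monday, so this is a Monday.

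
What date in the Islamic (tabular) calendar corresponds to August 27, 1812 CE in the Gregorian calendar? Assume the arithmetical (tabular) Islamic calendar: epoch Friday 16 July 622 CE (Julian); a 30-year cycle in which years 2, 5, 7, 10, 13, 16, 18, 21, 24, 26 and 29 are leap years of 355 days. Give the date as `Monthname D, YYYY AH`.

Sha'ban 18, 1227 AH

Both dates share Julian Day Number 2383118; in the tabular Islamic calendar that is 18 Sha'ban 1227 AH.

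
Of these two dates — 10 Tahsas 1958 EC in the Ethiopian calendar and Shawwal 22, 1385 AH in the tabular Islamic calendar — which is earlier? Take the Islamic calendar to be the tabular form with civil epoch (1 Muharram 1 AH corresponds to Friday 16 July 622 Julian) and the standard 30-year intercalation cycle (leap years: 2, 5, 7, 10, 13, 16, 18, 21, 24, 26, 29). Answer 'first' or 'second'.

first

Converting both to JDN: 2439114 vs 2439170; the smaller is the first.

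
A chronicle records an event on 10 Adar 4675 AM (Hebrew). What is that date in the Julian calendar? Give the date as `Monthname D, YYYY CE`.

Julian Day Number of the source date = 2055319.
Converting JDN 2055319 to the Julian calendar gives 27 February 915 CE.

February 27, 915 CE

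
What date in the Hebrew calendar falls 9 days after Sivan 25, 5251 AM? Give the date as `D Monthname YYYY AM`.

Counting 9 days forward from JDN 2265799 reaches JDN 2265808, which is 4 Tammuz 5251 AM.

4 Tammuz 5251 AM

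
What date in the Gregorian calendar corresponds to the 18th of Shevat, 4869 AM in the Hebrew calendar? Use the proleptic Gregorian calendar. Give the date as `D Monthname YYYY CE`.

28 January 1109 CE

Julian Day Number of the source date = 2126141.
Converting JDN 2126141 to the Gregorian calendar gives 28 January 1109 CE.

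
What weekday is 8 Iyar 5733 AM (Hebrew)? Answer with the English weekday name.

Thursday

In the Gregorian calendar this is 10 May 1973 (JDN 2441813).
Since JDN mod 7 = 3 (0 = Monday), the day is Thursday.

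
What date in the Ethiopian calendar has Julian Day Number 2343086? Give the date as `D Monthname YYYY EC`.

JDN 2343086 is 19 January 1703 in the Gregorian calendar.
In the Ethiopian calendar that day is 13 Tir 1695 EC.

13 Tir 1695 EC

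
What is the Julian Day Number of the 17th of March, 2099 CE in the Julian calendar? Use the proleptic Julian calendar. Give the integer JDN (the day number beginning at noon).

Equivalently 30 March 2099 (Gregorian).
JDN 2451545 is 1 January 2000 CE (Gregorian); the target day is +36248 days from there, so JDN = 2487793.

2487793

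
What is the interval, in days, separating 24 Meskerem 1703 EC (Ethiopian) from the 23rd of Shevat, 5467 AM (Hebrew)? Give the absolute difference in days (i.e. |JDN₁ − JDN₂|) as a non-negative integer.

JDN of the first date = 2345899.
JDN of the second date = 2344554.
|2344554 − 2345899| = 1345.

1345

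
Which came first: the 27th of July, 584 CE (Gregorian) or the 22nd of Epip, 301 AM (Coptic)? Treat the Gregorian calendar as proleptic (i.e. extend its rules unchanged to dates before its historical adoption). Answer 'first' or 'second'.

The two dates have Julian Day Numbers 1934570 and 1934926 respectively.
Since 1934570 < 1934926, the first date comes first.

first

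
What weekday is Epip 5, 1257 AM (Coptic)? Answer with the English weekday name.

This is JDN 2284088 (9 July 1541 Gregorian).
2284088 ≡ 2 (mod 7); counting from Monday = 0 gives Wednesday.

Wednesday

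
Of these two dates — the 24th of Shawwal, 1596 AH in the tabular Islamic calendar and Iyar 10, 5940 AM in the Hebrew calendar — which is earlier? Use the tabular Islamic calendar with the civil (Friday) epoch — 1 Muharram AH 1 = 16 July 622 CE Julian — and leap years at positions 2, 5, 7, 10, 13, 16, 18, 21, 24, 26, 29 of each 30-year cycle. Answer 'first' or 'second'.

First date → JDN 2513944; second date → JDN 2517415.
JDN 2513944 < JDN 2517415, so the first date is earlier.

first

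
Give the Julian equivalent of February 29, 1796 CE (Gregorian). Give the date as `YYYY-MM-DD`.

The Julian–Gregorian offset here is 11 days (Julian trailing).
29 February 1796 Gregorian − 11 days → 18 February 1796 Julian.

1796-02-18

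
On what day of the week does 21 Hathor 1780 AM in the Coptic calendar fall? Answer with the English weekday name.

Saturday

This is JDN 2474890 (1 December 2063 Gregorian).
JDN 2474890 mod 7 = 5, and JDN 0 was a Monday, so this is a Saturday.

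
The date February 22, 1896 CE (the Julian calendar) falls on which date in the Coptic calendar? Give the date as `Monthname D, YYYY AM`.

Both dates share Julian Day Number 2413624; in the Coptic calendar that is 27 Meshir 1612 AM.

Meshir 27, 1612 AM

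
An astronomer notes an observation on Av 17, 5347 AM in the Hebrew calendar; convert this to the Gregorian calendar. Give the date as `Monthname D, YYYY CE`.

August 21, 1587 CE

Both dates share Julian Day Number 2300932; in the Gregorian calendar that is 21 August 1587 CE.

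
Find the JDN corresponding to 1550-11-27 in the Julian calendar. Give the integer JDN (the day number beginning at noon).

2287526

Equivalently 7 December 1550 (proleptic Gregorian).
JDN 2299161 is 15 October 1582 CE (Gregorian); the target day is −11635 days from there, so JDN = 2287526.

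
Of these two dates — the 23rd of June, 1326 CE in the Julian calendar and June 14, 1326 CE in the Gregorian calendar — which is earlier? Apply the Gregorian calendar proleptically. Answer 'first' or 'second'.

second

First date → JDN 2205553; second date → JDN 2205536.
JDN 2205536 < JDN 2205553, so the second date is earlier.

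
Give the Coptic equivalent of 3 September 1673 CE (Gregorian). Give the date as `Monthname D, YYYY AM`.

Pi Kogi Enavot 1, 1389 AM

Both dates share Julian Day Number 2332357; in the Coptic calendar that is 1 Pi Kogi Enavot 1389 AM.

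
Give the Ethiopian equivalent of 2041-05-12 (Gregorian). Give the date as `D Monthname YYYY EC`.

4 Ginbot 2033 EC

Both dates share Julian Day Number 2466652; in the Ethiopian calendar that is 4 Ginbot 2033 EC.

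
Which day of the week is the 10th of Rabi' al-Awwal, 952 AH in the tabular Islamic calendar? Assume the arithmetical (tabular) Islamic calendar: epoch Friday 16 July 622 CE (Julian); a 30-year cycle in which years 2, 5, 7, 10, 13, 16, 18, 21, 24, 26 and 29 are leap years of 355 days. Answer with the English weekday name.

Friday

In the proleptic Gregorian calendar this is 1 June 1545 (JDN 2285511).
2285511 ≡ 4 (mod 7); counting from Monday = 0 gives Friday.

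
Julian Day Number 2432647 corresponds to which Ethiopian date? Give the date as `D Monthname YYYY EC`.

JDN 2432647 is 5 April 1948 in the Gregorian calendar.
In the Ethiopian calendar that day is 27 Megabit 1940 EC.

27 Megabit 1940 EC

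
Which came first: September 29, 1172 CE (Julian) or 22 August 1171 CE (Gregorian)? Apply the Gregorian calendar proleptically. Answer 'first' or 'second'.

Converting both to JDN: 2149403 vs 2148992; the smaller is the second.

second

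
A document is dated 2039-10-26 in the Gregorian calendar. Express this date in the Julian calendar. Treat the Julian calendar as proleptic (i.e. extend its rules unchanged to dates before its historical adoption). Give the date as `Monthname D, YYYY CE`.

For dates in this range the Gregorian date is 13 days ahead of the Julian.
26 October 2039 Gregorian − 13 days → 13 October 2039 Julian.

October 13, 2039 CE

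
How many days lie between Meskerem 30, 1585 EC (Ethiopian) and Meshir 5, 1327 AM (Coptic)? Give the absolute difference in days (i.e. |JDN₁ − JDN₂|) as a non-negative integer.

JDN of the first date = 2302806.
JDN of the second date = 2309505.
|2309505 − 2302806| = 6699.

6699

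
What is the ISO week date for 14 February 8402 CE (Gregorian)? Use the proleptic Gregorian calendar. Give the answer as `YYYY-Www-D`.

The weekday is Thursday (ISO weekday 4).
That Thursday belongs to ISO week 7 of ISO year 8402.

8402-W07-4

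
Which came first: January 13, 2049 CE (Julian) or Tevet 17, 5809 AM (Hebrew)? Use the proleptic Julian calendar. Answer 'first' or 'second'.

First date → JDN 2469468; second date → JDN 2469433.
JDN 2469433 < JDN 2469468, so the second date is earlier.

second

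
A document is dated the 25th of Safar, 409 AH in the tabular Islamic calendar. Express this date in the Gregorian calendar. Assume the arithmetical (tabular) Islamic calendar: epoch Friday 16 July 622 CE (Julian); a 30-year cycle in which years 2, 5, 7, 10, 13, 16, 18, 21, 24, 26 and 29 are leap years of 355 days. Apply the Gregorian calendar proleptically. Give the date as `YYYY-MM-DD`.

Both dates share Julian Day Number 2093076; in the Gregorian calendar that is 19 July 1018 CE.

1018-07-19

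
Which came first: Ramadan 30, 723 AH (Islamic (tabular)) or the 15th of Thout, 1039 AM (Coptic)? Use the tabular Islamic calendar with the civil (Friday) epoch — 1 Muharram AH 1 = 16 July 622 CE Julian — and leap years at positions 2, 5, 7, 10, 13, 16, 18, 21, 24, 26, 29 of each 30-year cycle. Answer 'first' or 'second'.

second

Converting both to JDN: 2204558 vs 2204173; the smaller is the second.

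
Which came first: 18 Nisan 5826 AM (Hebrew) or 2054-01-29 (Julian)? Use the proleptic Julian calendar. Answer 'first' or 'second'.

First date → JDN 2475754; second date → JDN 2471310.
JDN 2471310 < JDN 2475754, so the second date is earlier.

second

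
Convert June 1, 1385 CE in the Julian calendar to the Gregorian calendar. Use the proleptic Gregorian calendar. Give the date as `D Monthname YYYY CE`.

At this point the Julian calendar is 8 days behind the Gregorian.
1 June 1385 Julian + 8 days → 9 June 1385 Gregorian.

9 June 1385 CE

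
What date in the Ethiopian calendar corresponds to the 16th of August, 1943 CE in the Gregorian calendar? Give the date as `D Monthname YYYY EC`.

Both dates share Julian Day Number 2430953; in the Ethiopian calendar that is 10 Nehase 1935 EC.

10 Nehase 1935 EC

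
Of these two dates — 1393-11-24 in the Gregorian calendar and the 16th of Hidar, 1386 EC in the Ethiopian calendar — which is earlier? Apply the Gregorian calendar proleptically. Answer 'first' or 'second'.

The two dates have Julian Day Numbers 2230171 and 2230167 respectively.
Since 2230167 < 2230171, the second date comes first.

second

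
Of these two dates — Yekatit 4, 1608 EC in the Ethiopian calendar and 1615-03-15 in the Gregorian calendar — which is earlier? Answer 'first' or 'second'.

Converting both to JDN: 2311331 vs 2311000; the smaller is the second.

second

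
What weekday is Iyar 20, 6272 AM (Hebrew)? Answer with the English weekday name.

Saturday

This is JDN 2638676 (7 May 2512 Gregorian).
Since JDN mod 7 = 5 (0 = Monday), the day is Saturday.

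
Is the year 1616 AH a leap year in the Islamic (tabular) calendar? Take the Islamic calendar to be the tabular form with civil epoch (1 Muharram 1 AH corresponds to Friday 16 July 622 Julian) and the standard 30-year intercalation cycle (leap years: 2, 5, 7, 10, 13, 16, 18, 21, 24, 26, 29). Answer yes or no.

Year 1616 AH is year 26 of its 30-year cycle; leap positions are 2, 5, 7, 10, 13, 16, 18, 21, 24, 26, 29, so it is a leap year (355 days).

yes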